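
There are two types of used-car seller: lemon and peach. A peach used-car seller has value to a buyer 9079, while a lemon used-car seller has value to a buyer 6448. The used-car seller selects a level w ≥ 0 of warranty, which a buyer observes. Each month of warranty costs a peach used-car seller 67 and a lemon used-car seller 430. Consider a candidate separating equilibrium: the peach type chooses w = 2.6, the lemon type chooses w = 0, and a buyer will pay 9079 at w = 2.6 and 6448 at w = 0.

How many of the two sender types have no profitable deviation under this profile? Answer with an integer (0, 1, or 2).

1

Lemon type: stay at 0 → 6448; mimic → 9079 − 430 × 2.6 = 7961. IC fails (6448 < 7961).
Peach type: signal → 9079 − 67 × 2.6 = 8904.8; deviate to 0 → 6448. IC holds (8904.8 ≥ 6448).
1 of 2 constraints hold, so this profile is not an equilibrium.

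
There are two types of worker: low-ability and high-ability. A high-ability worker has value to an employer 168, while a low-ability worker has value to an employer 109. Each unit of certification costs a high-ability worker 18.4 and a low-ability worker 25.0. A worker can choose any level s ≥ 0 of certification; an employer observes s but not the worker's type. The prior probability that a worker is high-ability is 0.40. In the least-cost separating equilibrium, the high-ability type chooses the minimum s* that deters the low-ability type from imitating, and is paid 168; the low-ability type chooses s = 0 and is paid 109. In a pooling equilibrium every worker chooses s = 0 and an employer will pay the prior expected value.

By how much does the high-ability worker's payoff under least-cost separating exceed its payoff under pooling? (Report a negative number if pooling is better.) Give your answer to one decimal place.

Least-cost separating signal: s* solves 109 = 168 − 25.0·s*, so s* = (168 − 109)/25.0 = 2.36.
High-ability type's separating payoff: 168 − 18.4 × s* = 168 − 18.4 × (168 − 109)/25.0 = 168 − 1085.6/25.0 = 124.576.
Pooling payoff: 0.40 × 168 + 0.60 × 109 = 132.6.
Difference: 124.576 − 132.6 = -8.024, i.e. -8.0 to one decimal place.
The high-ability type would prefer the pooling outcome.

-8.0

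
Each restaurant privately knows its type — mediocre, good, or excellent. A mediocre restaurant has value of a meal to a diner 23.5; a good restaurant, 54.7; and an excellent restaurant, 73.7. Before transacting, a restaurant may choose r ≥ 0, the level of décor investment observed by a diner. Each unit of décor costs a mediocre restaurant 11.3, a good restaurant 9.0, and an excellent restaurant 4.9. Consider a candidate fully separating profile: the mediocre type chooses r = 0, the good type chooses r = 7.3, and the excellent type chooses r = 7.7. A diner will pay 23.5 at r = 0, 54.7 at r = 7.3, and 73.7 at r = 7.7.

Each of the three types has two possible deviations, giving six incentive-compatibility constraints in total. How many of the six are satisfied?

4

Good (own payoff 54.7 − 9.0×7.3 = -11): to r=0 gives 23.5 → profitable ✗; to r=7.7 gives 73.7 − 9.0×7.7 = 4.4 → profitable ✗.
Mediocre (own payoff 23.5): to r=7.3 gives 54.7 − 11.3×7.3 = -27.79 → no gain ✓; to r=7.7 gives 73.7 − 11.3×7.7 = -13.31 → no gain ✓.
Excellent (own payoff 73.7 − 4.9×7.7 = 35.97): to r=0 gives 23.5 → no gain ✓; to r=7.3 gives 54.7 − 4.9×7.3 = 18.93 → no gain ✓.
4 of the 6 constraints hold; not an equilibrium.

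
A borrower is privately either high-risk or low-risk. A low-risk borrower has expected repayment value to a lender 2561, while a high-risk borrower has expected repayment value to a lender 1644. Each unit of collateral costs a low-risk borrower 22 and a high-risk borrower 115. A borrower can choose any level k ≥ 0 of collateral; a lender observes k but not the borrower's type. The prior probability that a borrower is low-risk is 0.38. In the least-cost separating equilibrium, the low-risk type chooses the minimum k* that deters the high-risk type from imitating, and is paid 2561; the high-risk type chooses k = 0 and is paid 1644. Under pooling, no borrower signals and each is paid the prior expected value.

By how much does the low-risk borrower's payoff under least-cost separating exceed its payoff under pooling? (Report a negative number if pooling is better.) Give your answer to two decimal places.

393.11

Least-cost separating signal: k* solves 1644 = 2561 − 115·k*, so k* = (2561 − 1644)/115 ≈ 7.9739.
Low-risk type's separating payoff: 2561 − 22 × k* = 2561 − 22 × (2561 − 1644)/115 = 2561 − 20174/115 ≈ 2385.5739.
Pooling payoff: 0.38 × 2561 + 0.62 × 1644 = 1992.46.
Difference: 2385.5739 − 1992.46 = 393.1139, i.e. 393.11 to two decimal places.
The low-risk type prefers to separate.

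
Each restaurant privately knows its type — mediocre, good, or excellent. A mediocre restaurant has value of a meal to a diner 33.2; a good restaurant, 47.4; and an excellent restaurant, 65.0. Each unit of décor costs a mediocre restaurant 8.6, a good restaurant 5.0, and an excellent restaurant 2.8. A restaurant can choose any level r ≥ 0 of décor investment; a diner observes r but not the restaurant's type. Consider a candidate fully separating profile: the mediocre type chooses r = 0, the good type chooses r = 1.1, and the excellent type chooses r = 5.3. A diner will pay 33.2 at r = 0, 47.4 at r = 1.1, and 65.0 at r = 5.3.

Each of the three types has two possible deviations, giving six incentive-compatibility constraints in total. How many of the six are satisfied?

Good (own payoff 47.4 − 5.0×1.1 = 41.9): to r=0 gives 33.2 → no gain ✓; to r=5.3 gives 65.0 − 5.0×5.3 = 38.5 → no gain ✓.
Mediocre (own payoff 33.2): to r=1.1 gives 47.4 − 8.6×1.1 = 37.94 → profitable ✗; to r=5.3 gives 65.0 − 8.6×5.3 = 19.42 → no gain ✓.
Excellent (own payoff 65.0 − 2.8×5.3 = 50.16): to r=0 gives 33.2 → no gain ✓; to r=1.1 gives 47.4 − 2.8×1.1 = 44.32 → no gain ✓.
5 of the 6 constraints hold; not an equilibrium.

5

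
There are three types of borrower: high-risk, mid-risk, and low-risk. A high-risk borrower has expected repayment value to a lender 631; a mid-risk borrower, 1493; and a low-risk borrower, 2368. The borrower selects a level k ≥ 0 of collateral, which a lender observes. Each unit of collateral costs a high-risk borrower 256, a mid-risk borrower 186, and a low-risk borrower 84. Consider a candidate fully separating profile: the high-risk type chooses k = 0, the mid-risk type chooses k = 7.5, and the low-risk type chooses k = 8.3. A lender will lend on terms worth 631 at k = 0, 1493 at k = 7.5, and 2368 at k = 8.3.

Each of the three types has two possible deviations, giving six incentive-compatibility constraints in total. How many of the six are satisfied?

Low-risk (own payoff 2368 − 84×8.3 = 1670.8): to k=0 gives 631 → no gain ✓; to k=7.5 gives 1493 − 84×7.5 = 863 → no gain ✓.
Mid-risk (own payoff 1493 − 186×7.5 = 98): to k=0 gives 631 → profitable ✗; to k=8.3 gives 2368 − 186×8.3 = 824.2 → profitable ✗.
High-risk (own payoff 631): to k=7.5 gives 1493 − 256×7.5 = -427 → no gain ✓; to k=8.3 gives 2368 − 256×8.3 = 243.2 → no gain ✓.
4 of the 6 constraints hold; not an equilibrium.

4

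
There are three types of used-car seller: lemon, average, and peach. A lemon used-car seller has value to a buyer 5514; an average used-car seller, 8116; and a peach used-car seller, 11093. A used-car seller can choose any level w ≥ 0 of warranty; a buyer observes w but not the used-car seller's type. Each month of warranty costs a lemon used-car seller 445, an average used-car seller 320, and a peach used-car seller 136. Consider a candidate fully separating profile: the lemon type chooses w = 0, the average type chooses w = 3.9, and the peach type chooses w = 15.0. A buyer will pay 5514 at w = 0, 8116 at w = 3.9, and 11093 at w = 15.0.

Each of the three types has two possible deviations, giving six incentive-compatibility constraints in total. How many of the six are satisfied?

Average (own payoff 8116 − 320×3.9 = 6868): to w=0 gives 5514 → no gain ✓; to w=15.0 gives 11093 − 320×15.0 = 6293 → no gain ✓.
Lemon (own payoff 5514): to w=3.9 gives 8116 − 445×3.9 = 6380.5 → profitable ✗; to w=15.0 gives 11093 − 445×15.0 = 4418 → no gain ✓.
Peach (own payoff 11093 − 136×15.0 = 9053): to w=0 gives 5514 → no gain ✓; to w=3.9 gives 8116 − 136×3.9 = 7585.6 → no gain ✓.
5 of the 6 constraints hold; not an equilibrium.

5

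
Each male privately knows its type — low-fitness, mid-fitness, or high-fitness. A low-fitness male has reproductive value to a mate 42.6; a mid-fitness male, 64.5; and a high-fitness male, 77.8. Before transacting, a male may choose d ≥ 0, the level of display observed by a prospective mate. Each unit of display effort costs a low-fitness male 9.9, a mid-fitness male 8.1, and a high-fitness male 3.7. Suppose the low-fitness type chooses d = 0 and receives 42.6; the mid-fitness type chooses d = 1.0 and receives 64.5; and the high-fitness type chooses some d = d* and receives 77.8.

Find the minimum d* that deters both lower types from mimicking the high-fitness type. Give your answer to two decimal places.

Mid-fitness type (on-path payoff 64.5 − 8.1×1.0 = 56.4) won't mimic when 56.4 ≥ 77.8 − 8.1·d*, i.e. d* ≥ 2.64.
Low-fitness type (on-path payoff 42.6) won't mimic when 42.6 ≥ 77.8 − 9.9·d*, i.e. d* ≥ 3.56.
Both must hold, so d* = max(3.56, 2.64) = 3.56. The low-fitness type's constraint binds.

3.56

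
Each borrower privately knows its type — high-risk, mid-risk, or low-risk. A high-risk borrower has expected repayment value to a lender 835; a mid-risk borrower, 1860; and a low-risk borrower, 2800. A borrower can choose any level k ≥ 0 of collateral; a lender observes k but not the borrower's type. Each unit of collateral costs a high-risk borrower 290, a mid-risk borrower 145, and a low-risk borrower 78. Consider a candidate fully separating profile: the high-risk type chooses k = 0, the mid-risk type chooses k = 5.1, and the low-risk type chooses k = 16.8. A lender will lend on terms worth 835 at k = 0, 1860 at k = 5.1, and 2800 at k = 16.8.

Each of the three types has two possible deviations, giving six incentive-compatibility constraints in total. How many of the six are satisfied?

Mid-risk (own payoff 1860 − 145×5.1 = 1120.5): to k=0 gives 835 → no gain ✓; to k=16.8 gives 2800 − 145×16.8 = 364 → no gain ✓.
High-risk (own payoff 835): to k=5.1 gives 1860 − 290×5.1 = 381 → no gain ✓; to k=16.8 gives 2800 − 290×16.8 = -2072 → no gain ✓.
Low-risk (own payoff 2800 − 78×16.8 = 1489.6): to k=0 gives 835 → no gain ✓; to k=5.1 gives 1860 − 78×5.1 = 1462.2 → no gain ✓.
6 of the 6 constraints hold; this profile is a separating equilibrium.

6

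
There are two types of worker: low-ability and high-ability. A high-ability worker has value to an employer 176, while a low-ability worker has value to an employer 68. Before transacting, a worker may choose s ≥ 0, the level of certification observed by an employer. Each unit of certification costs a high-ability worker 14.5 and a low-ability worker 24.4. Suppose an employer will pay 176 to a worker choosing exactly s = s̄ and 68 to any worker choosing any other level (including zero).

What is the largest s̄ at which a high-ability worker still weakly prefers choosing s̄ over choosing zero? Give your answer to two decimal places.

Choosing s̄ yields the high-ability type 176 − 14.5·s̄; choosing zero yields 68.
The high-ability type is indifferent at 176 − 14.5·s̄ = 68, i.e. s̄ = (176 − 68) / 14.5 ≈ 7.45.
For any s̄ above 7.45 the high-ability type would rather pool at zero, so separation collapses.

7.45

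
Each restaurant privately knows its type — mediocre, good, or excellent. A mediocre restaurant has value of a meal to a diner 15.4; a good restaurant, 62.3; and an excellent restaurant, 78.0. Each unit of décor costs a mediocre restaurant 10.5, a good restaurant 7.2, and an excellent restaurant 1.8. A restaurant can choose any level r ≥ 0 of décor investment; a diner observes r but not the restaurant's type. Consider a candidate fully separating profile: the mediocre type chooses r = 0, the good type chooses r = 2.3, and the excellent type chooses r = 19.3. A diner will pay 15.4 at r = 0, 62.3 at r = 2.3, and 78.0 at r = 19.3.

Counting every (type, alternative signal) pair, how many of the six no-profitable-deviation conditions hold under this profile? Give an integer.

Good (own payoff 62.3 − 7.2×2.3 = 45.74): to r=0 gives 15.4 → no gain ✓; to r=19.3 gives 78.0 − 7.2×19.3 = -60.96 → no gain ✓.
Excellent (own payoff 78.0 − 1.8×19.3 = 43.26): to r=0 gives 15.4 → no gain ✓; to r=2.3 gives 62.3 − 1.8×2.3 = 58.16 → profitable ✗.
Mediocre (own payoff 15.4): to r=2.3 gives 62.3 − 10.5×2.3 = 38.15 → profitable ✗; to r=19.3 gives 78.0 − 10.5×19.3 = -124.65 → no gain ✓.
4 of the 6 constraints hold; not an equilibrium.

4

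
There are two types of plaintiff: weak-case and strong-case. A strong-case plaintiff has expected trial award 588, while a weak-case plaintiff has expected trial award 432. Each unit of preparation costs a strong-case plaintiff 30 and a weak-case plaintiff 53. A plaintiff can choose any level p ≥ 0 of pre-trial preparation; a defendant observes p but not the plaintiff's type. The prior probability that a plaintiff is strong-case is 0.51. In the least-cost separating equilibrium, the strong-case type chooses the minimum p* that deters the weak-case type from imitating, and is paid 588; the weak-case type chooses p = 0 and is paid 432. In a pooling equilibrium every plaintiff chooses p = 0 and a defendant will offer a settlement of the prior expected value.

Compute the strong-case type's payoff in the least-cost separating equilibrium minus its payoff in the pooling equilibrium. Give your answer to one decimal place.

-11.9

Least-cost separating signal: p* solves 432 = 588 − 53·p*, so p* = (588 − 432)/53 ≈ 2.9434.
Strong-case type's separating payoff: 588 − 30 × p* = 588 − 30 × (588 − 432)/53 = 588 − 4680/53 ≈ 499.698.
Pooling payoff: 0.51 × 588 + 0.49 × 432 = 511.56.
Difference: 499.698 − 511.56 = -11.862, i.e. -11.9 to one decimal place.
The strong-case type would prefer the pooling outcome.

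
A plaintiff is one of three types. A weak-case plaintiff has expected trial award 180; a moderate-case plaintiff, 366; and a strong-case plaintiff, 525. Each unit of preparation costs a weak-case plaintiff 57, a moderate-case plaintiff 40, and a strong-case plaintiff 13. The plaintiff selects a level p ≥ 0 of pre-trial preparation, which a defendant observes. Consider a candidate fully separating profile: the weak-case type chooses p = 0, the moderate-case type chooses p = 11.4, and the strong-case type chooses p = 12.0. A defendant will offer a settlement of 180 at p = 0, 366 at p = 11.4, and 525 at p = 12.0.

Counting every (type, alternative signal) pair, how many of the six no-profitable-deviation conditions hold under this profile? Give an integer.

Moderate-case (own payoff 366 − 40×11.4 = -90): to p=0 gives 180 → profitable ✗; to p=12.0 gives 525 − 40×12.0 = 45 → profitable ✗.
Strong-case (own payoff 525 − 13×12.0 = 369): to p=0 gives 180 → no gain ✓; to p=11.4 gives 366 − 13×11.4 = 217.8 → no gain ✓.
Weak-case (own payoff 180): to p=11.4 gives 366 − 57×11.4 = -283.8 → no gain ✓; to p=12.0 gives 525 − 57×12.0 = -159 → no gain ✓.
4 of the 6 constraints hold; not an equilibrium.

4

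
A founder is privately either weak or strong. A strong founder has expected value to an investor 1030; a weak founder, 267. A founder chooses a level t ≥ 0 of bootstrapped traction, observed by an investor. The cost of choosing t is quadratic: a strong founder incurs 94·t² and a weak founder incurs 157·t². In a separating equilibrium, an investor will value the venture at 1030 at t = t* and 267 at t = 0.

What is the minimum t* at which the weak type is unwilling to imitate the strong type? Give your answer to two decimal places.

The weak type at t = 0 receives 267; imitating at t* yields 1030 − 157·t*².
Indifference: 267 = 1030 − 157·t*², so t*² = (1030 − 267) / 157 ≈ 4.8599.
t* = √4.8599 ≈ 2.20.

2.20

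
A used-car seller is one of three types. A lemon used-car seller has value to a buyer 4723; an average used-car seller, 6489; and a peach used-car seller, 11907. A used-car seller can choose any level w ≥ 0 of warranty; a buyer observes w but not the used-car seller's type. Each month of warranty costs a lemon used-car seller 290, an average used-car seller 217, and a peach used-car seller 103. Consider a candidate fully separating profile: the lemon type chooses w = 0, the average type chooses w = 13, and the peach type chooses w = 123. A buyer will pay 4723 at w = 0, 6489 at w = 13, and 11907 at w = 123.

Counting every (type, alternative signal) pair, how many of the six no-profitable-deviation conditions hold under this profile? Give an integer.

Lemon (own payoff 4723): to w=13 gives 6489 − 290×13 = 2719 → no gain ✓; to w=123 gives 11907 − 290×123 = -23763 → no gain ✓.
Peach (own payoff 11907 − 103×123 = -762): to w=0 gives 4723 → profitable ✗; to w=13 gives 6489 − 103×13 = 5150 → profitable ✗.
Average (own payoff 6489 − 217×13 = 3668): to w=0 gives 4723 → profitable ✗; to w=123 gives 11907 − 217×123 = -14784 → no gain ✓.
3 of the 6 constraints hold; not an equilibrium.

3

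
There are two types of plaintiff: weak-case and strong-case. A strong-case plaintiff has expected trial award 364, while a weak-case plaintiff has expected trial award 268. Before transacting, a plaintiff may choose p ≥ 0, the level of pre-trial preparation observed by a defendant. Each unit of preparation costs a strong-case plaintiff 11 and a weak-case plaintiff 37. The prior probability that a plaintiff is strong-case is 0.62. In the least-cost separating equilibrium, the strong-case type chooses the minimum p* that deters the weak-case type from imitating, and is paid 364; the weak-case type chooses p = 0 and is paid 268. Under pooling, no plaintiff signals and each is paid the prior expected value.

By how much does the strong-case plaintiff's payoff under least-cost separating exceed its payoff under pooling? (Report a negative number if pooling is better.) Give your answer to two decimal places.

7.94

Least-cost separating signal: p* solves 268 = 364 − 37·p*, so p* = (364 − 268)/37 ≈ 2.5946.
Strong-case type's separating payoff: 364 − 11 × p* = 364 − 11 × (364 − 268)/37 = 364 − 1056/37 ≈ 335.4595.
Pooling payoff: 0.62 × 364 + 0.38 × 268 = 327.52.
Difference: 335.4595 − 327.52 = 7.9395, i.e. 7.94 to two decimal places.
The strong-case type prefers to separate.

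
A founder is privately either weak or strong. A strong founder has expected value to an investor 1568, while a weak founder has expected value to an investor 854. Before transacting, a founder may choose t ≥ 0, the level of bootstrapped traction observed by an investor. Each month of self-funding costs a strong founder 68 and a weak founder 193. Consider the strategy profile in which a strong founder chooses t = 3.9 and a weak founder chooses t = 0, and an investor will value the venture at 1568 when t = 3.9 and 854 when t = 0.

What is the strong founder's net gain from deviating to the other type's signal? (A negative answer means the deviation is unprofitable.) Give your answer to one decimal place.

Playing t = 3.9 the strong founder receives 1568 − 68 × 3.9 = 1302.8.
Deviating to t = 0 yields 854 instead.
Gain from deviating: 854 − 1302.8 = -448.8.
The gain is negative, so the strong type's incentive-compatibility constraint is satisfied.

-448.8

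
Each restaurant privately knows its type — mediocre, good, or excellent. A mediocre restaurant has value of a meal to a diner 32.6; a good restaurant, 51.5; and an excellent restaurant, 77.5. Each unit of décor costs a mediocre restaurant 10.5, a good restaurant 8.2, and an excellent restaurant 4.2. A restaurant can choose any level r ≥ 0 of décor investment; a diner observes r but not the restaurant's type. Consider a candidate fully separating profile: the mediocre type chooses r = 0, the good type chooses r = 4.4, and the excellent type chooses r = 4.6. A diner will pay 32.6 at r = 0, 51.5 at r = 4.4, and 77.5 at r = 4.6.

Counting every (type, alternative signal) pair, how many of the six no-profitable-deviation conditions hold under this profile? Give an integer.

Good (own payoff 51.5 − 8.2×4.4 = 15.42): to r=0 gives 32.6 → profitable ✗; to r=4.6 gives 77.5 − 8.2×4.6 = 39.78 → profitable ✗.
Excellent (own payoff 77.5 − 4.2×4.6 = 58.18): to r=0 gives 32.6 → no gain ✓; to r=4.4 gives 51.5 − 4.2×4.4 = 33.02 → no gain ✓.
Mediocre (own payoff 32.6): to r=4.4 gives 51.5 − 10.5×4.4 = 5.3 → no gain ✓; to r=4.6 gives 77.5 − 10.5×4.6 = 29.2 → no gain ✓.
4 of the 6 constraints hold; not an equilibrium.

4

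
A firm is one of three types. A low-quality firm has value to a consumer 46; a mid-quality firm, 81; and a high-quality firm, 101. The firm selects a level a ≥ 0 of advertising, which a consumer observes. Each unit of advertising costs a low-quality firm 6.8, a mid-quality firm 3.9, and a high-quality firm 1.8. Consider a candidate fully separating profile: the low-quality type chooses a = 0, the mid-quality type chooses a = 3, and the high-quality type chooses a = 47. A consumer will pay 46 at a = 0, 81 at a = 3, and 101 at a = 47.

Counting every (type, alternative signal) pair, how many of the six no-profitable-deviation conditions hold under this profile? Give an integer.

High-quality (own payoff 101 − 1.8×47 = 16.4): to a=0 gives 46 → profitable ✗; to a=3 gives 81 − 1.8×3 = 75.6 → profitable ✗.
Mid-quality (own payoff 81 − 3.9×3 = 69.3): to a=0 gives 46 → no gain ✓; to a=47 gives 101 − 3.9×47 = -82.3 → no gain ✓.
Low-quality (own payoff 46): to a=3 gives 81 − 6.8×3 = 60.6 → profitable ✗; to a=47 gives 101 − 6.8×47 = -218.6 → no gain ✓.
3 of the 6 constraints hold; not an equilibrium.

3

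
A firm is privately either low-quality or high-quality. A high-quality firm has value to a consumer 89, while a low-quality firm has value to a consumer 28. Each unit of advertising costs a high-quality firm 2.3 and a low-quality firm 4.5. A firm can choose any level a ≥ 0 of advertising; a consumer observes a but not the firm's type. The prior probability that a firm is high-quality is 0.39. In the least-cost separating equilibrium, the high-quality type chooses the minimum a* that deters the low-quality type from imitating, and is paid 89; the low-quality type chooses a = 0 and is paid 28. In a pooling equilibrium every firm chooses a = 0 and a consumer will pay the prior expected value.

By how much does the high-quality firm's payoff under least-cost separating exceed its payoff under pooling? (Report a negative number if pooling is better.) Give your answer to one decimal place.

6.0

Least-cost separating signal: a* solves 28 = 89 − 4.5·a*, so a* = (89 − 28)/4.5 ≈ 13.5556.
High-quality type's separating payoff: 89 − 2.3 × a* = 89 − 2.3 × (89 − 28)/4.5 = 89 − 140.3/4.5 ≈ 57.822.
Pooling payoff: 0.39 × 89 + 0.61 × 28 = 51.79.
Difference: 57.822 − 51.79 = 6.032, i.e. 6.0 to one decimal place.
The high-quality type prefers to separate.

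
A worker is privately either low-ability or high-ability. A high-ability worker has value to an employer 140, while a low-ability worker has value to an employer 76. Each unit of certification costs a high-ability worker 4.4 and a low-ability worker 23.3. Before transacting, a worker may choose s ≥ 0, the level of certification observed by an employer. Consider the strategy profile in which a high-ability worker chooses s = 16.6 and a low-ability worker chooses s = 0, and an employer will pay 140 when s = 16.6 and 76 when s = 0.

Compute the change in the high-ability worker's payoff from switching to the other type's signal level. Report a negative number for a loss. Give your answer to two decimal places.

Playing s = 16.6 the high-ability worker receives 140 − 4.4 × 16.6 = 66.96.
Deviating to s = 0 yields 76 instead.
Gain from deviating: 76 − 66.96 = 9.04.
The gain is positive, so the high-ability type's incentive-compatibility constraint is violated — this profile is not a separating equilibrium.

9.04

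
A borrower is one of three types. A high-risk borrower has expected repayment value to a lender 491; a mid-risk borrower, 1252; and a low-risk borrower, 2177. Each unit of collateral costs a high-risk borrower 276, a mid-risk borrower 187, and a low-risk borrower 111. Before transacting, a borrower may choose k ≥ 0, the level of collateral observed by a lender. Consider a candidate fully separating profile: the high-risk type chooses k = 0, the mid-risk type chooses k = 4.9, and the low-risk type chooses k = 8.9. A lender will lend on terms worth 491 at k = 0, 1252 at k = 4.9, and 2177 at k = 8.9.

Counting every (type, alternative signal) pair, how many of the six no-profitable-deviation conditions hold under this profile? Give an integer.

4

High-risk (own payoff 491): to k=4.9 gives 1252 − 276×4.9 = -100.4 → no gain ✓; to k=8.9 gives 2177 − 276×8.9 = -279.4 → no gain ✓.
Low-risk (own payoff 2177 − 111×8.9 = 1189.1): to k=0 gives 491 → no gain ✓; to k=4.9 gives 1252 − 111×4.9 = 708.1 → no gain ✓.
Mid-risk (own payoff 1252 − 187×4.9 = 335.7): to k=0 gives 491 → profitable ✗; to k=8.9 gives 2177 − 187×8.9 = 512.7 → profitable ✗.
4 of the 6 constraints hold; not an equilibrium.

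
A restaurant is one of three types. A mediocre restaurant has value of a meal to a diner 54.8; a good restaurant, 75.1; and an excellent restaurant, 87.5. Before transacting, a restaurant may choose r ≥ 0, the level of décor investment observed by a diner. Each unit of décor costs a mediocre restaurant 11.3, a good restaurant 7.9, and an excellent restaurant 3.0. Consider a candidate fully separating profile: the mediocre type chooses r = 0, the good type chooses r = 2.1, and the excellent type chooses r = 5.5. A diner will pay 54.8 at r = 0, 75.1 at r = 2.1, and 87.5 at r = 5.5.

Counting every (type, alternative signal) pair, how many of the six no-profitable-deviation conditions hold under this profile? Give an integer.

6

Excellent (own payoff 87.5 − 3.0×5.5 = 71): to r=0 gives 54.8 → no gain ✓; to r=2.1 gives 75.1 − 3.0×2.1 = 68.8 → no gain ✓.
Good (own payoff 75.1 − 7.9×2.1 = 58.51): to r=0 gives 54.8 → no gain ✓; to r=5.5 gives 87.5 − 7.9×5.5 = 44.05 → no gain ✓.
Mediocre (own payoff 54.8): to r=2.1 gives 75.1 − 11.3×2.1 = 51.37 → no gain ✓; to r=5.5 gives 87.5 − 11.3×5.5 = 25.35 → no gain ✓.
6 of the 6 constraints hold; this profile is a separating equilibrium.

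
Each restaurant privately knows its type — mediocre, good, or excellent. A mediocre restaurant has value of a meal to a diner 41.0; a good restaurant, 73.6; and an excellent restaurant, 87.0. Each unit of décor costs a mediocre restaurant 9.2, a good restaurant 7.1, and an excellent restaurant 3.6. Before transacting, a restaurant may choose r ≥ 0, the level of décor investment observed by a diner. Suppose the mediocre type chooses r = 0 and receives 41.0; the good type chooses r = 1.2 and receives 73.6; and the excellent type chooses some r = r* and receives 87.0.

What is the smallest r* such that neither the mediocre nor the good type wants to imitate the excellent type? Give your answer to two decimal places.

Good type (on-path payoff 73.6 − 7.1×1.2 = 65.08) won't mimic when 65.08 ≥ 87.0 − 7.1·r*, i.e. r* ≥ 3.09.
Mediocre type (on-path payoff 41.0) won't mimic when 41.0 ≥ 87.0 − 9.2·r*, i.e. r* ≥ 5.00.
Both must hold, so r* = max(5.00, 3.09) = 5.00. The mediocre type's constraint binds.

5.00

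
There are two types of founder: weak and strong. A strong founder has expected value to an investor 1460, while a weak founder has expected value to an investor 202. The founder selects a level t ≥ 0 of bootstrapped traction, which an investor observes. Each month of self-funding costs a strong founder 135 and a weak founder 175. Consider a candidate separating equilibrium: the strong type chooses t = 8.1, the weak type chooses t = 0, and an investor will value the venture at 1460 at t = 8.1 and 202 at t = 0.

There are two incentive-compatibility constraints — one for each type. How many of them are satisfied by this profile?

Weak type: stay at 0 → 202; mimic → 1460 − 175 × 8.1 = 42.5. IC holds (202 ≥ 42.5).
Strong type: signal → 1460 − 135 × 8.1 = 366.5; deviate to 0 → 202. IC holds (366.5 ≥ 202).
2 of 2 constraints hold, so this is a separating equilibrium.

2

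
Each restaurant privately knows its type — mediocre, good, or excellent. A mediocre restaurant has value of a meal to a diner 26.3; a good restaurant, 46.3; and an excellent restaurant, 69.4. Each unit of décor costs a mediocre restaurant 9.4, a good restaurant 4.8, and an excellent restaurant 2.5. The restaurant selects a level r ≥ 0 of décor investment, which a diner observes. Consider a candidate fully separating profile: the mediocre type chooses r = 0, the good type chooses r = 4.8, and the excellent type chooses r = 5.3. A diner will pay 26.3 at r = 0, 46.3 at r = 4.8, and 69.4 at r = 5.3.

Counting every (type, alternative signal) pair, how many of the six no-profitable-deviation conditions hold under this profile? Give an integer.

4

Mediocre (own payoff 26.3): to r=4.8 gives 46.3 − 9.4×4.8 = 1.18 → no gain ✓; to r=5.3 gives 69.4 − 9.4×5.3 = 19.58 → no gain ✓.
Good (own payoff 46.3 − 4.8×4.8 = 23.26): to r=0 gives 26.3 → profitable ✗; to r=5.3 gives 69.4 − 4.8×5.3 = 43.96 → profitable ✗.
Excellent (own payoff 69.4 − 2.5×5.3 = 56.15): to r=0 gives 26.3 → no gain ✓; to r=4.8 gives 46.3 − 2.5×4.8 = 34.3 → no gain ✓.
4 of the 6 constraints hold; not an equilibrium.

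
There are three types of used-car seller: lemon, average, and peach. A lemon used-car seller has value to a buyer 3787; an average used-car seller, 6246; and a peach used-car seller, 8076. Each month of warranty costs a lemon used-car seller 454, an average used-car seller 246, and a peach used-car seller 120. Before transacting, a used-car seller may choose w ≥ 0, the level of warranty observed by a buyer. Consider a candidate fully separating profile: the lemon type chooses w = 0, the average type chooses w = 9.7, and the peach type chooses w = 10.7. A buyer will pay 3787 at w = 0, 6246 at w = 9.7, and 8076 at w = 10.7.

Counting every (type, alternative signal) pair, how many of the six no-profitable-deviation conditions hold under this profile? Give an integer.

Average (own payoff 6246 − 246×9.7 = 3859.8): to w=0 gives 3787 → no gain ✓; to w=10.7 gives 8076 − 246×10.7 = 5443.8 → profitable ✗.
Peach (own payoff 8076 − 120×10.7 = 6792): to w=0 gives 3787 → no gain ✓; to w=9.7 gives 6246 − 120×9.7 = 5082 → no gain ✓.
Lemon (own payoff 3787): to w=9.7 gives 6246 − 454×9.7 = 1842.2 → no gain ✓; to w=10.7 gives 8076 − 454×10.7 = 3218.2 → no gain ✓.
5 of the 6 constraints hold; not an equilibrium.

5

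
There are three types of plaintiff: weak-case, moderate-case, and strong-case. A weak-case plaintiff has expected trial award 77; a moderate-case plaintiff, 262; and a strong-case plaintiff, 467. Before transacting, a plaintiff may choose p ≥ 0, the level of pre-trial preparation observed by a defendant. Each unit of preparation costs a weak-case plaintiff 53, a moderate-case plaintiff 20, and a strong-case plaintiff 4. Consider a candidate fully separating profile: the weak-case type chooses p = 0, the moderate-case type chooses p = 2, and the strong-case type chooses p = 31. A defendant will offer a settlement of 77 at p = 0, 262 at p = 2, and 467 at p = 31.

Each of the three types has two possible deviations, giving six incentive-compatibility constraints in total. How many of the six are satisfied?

Moderate-case (own payoff 262 − 20×2 = 222): to p=0 gives 77 → no gain ✓; to p=31 gives 467 − 20×31 = -153 → no gain ✓.
Weak-case (own payoff 77): to p=2 gives 262 − 53×2 = 156 → profitable ✗; to p=31 gives 467 − 53×31 = -1176 → no gain ✓.
Strong-case (own payoff 467 − 4×31 = 343): to p=0 gives 77 → no gain ✓; to p=2 gives 262 − 4×2 = 254 → no gain ✓.
5 of the 6 constraints hold; not an equilibrium.

5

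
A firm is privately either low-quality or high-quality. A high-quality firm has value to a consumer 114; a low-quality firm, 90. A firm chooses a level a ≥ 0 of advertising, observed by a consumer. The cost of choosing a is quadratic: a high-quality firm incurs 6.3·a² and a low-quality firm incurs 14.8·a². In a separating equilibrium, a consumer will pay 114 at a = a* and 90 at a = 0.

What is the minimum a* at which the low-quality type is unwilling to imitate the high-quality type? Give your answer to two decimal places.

The low-quality type at a = 0 receives 90; imitating at a* yields 114 − 14.8·a*².
Indifference: 90 = 114 − 14.8·a*², so a*² = (114 − 90) / 14.8 ≈ 1.6216.
a* = √1.6216 ≈ 1.27.

1.27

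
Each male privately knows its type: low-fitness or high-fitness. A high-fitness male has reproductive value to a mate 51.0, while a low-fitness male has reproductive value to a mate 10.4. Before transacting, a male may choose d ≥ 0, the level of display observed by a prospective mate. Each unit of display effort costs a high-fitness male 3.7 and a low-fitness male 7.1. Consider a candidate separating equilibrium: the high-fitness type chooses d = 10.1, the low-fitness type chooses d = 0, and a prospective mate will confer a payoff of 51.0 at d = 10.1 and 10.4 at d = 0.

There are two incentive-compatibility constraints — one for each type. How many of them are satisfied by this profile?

2

Low-fitness type: stay at 0 → 10.4; mimic → 51.0 − 7.1 × 10.1 = -20.71. IC holds (10.4 ≥ -20.71).
High-fitness type: signal → 51.0 − 3.7 × 10.1 = 13.63; deviate to 0 → 10.4. IC holds (13.63 ≥ 10.4).
2 of 2 constraints hold, so this is a separating equilibrium.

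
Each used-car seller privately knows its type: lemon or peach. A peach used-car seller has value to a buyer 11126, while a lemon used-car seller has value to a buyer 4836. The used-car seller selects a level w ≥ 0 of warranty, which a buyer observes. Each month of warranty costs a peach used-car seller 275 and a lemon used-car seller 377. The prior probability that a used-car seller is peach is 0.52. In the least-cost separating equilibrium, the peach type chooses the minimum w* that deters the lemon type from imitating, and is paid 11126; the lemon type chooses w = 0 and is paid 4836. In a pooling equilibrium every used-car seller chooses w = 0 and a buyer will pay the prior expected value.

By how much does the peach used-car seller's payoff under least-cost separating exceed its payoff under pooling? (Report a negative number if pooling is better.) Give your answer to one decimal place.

-1569.0

Least-cost separating signal: w* solves 4836 = 11126 − 377·w*, so w* = (11126 − 4836)/377 ≈ 16.6844.
Peach type's separating payoff: 11126 − 275 × w* = 11126 − 275 × (11126 − 4836)/377 = 11126 − 1729750/377 ≈ 6537.804.
Pooling payoff: 0.52 × 11126 + 0.48 × 4836 = 8106.8.
Difference: 6537.804 − 8106.8 = -1568.996, i.e. -1569.0 to one decimal place.
The peach type would prefer the pooling outcome.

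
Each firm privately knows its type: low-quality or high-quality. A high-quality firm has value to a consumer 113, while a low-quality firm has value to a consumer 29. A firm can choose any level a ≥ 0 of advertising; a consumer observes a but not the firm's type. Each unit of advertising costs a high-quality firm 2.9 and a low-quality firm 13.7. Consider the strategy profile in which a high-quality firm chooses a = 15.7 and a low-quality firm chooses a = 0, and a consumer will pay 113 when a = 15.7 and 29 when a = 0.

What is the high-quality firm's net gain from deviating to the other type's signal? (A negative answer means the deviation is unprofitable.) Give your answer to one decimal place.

-38.5

Playing a = 15.7 the high-quality firm receives 113 − 2.9 × 15.7 = 67.47.
Deviating to a = 0 yields 29 instead.
Gain from deviating: 29 − 67.47 = -38.47, i.e. -38.5 to one decimal place.
The gain is negative, so the high-quality type's incentive-compatibility constraint is satisfied.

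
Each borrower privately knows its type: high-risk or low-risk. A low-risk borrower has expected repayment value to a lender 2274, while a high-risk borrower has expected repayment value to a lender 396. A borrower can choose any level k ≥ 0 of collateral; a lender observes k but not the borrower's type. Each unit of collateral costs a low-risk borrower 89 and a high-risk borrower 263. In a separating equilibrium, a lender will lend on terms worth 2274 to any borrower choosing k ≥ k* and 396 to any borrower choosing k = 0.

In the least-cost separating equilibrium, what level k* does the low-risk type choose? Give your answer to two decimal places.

7.14

A high-risk borrower choosing k = 0 receives 396.
Imitating at k* instead would pay 2274 at cost 263·k*, netting 2274 − 263·k*.
Indifference: 396 = 2274 − 263·k*, so k* = (2274 − 396) / 263 ≈ 7.14.
At k* the high-risk type's incentive constraint just binds; the low-risk type strictly prefers k* since its per-unit cost is lower.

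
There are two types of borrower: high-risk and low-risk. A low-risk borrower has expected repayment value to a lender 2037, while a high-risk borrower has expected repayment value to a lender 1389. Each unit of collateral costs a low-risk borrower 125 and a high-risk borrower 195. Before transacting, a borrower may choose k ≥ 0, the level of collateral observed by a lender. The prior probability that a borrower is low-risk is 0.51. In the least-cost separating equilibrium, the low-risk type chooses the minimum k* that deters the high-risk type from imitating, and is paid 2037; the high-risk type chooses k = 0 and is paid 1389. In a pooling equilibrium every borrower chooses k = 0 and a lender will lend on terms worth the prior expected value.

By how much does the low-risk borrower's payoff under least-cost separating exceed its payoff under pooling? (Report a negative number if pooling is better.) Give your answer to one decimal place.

-97.9

Least-cost separating signal: k* solves 1389 = 2037 − 195·k*, so k* = (2037 − 1389)/195 ≈ 3.3231.
Low-risk type's separating payoff: 2037 − 125 × k* = 2037 − 125 × (2037 − 1389)/195 = 2037 − 81000/195 ≈ 1621.615.
Pooling payoff: 0.51 × 2037 + 0.49 × 1389 = 1719.48.
Difference: 1621.615 − 1719.48 = -97.865, i.e. -97.9 to one decimal place.
The low-risk type would prefer the pooling outcome.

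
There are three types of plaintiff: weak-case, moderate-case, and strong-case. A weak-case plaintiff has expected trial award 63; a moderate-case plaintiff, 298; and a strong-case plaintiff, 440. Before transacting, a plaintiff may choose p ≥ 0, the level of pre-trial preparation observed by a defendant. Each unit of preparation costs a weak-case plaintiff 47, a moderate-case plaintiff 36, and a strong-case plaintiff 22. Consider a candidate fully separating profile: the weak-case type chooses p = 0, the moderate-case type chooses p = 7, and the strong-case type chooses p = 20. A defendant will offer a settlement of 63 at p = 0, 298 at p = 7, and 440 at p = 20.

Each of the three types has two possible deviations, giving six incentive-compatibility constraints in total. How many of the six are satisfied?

3

Strong-case (own payoff 440 − 22×20 = 0): to p=0 gives 63 → profitable ✗; to p=7 gives 298 − 22×7 = 144 → profitable ✗.
Moderate-case (own payoff 298 − 36×7 = 46): to p=0 gives 63 → profitable ✗; to p=20 gives 440 − 36×20 = -280 → no gain ✓.
Weak-case (own payoff 63): to p=7 gives 298 − 47×7 = -31 → no gain ✓; to p=20 gives 440 − 47×20 = -500 → no gain ✓.
3 of the 6 constraints hold; not an equilibrium.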